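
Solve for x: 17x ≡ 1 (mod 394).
255

gcd(17, 394) = 1, so the inverse exists.
Extended Euclidean algorithm on (394, 17):
394 = 23 × 17 + 3  ⟹  3 = (1)·394 + (-23)·17
17 = 5 × 3 + 2  ⟹  2 = (-5)·394 + (116)·17
3 = 1 × 2 + 1  ⟹  1 = (6)·394 + (-139)·17
So (-139)·17 ≡ 1 (mod 394), i.e. 17^(-1) ≡ -139 ≡ 255 (mod 394).
Check: 17 × 255 = 4335 ≡ 1 (mod 394)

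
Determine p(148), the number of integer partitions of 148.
33549419497

p(n) counts ways to write n as a sum of positive integers (order ignored).
Euler's pentagonal recurrence: p(k) = p(k-1) + p(k-2) - p(k-5) - p(k-7) + p(k-12) + p(k-15) - ... (offsets j(3j∓1)/2, signs ++--, p(0)=1, p(<0)=0).
DP table for k = 0..147: p(0)=1, p(1)=1, p(2)=2, p(3)=3, p(4)=5, p(5)=7, p(6)=11, p(7)=15, p(8)=22, p(9)=30, p(10)=42, p(11)=56, p(12)=77, p(13)=101, p(14)=135, p(15)=176, p(16)=231, p(17)=297, p(18)=385, p(19)=490, p(20)=627, p(21)=792, p(22)=1002, p(23)=1255, p(24)=1575, p(25)=1958, p(26)=2436, p(27)=3010, p(28)=3718, p(29)=4565, p(30)=5604, p(31)=6842, p(32)=8349, p(33)=10143, p(34)=12310, p(35)=14883, p(36)=17977, p(37)=21637, p(38)=26015, p(39)=31185, p(40)=37338, p(41)=44583, p(42)=53174, p(43)=63261, p(44)=75175, p(45)=89134, p(46)=105558, p(47)=124754, p(48)=147273, p(49)=173525, p(50)=204226, p(51)=239943, p(52)=281589, p(53)=329931, p(54)=386155, p(55)=451276, p(56)=526823, p(57)=614154, p(58)=715220, p(59)=831820, p(60)=966467, p(61)=1121505, p(62)=1300156, p(63)=1505499, p(64)=1741630, p(65)=2012558, p(66)=2323520, p(67)=2679689, p(68)=3087735, p(69)=3554345, p(70)=4087968, p(71)=4697205, p(72)=5392783, p(73)=6185689, p(74)=7089500, p(75)=8118264, p(76)=9289091, p(77)=10619863, p(78)=12132164, p(79)=13848650, p(80)=15796476, p(81)=18004327, p(82)=20506255, p(83)=23338469, p(84)=26543660, p(85)=30167357, p(86)=34262962, p(87)=38887673, p(88)=44108109, p(89)=49995925, p(90)=56634173, p(91)=64112359, p(92)=72533807, p(93)=82010177, p(94)=92669720, p(95)=104651419, p(96)=118114304, p(97)=133230930, p(98)=150198136, p(99)=169229875, p(100)=190569292, p(101)=214481126, p(102)=241265379, p(103)=271248950, p(104)=304801365, p(105)=342325709, p(106)=384276336, p(107)=431149389, p(108)=483502844, p(109)=541946240, p(110)=607163746, p(111)=679903203, p(112)=761002156, p(113)=851376628, p(114)=952050665, p(115)=1064144451, p(116)=1188908248, p(117)=1327710076, p(118)=1482074143, p(119)=1653668665, p(120)=1844349560, p(121)=2056148051, p(122)=2291320912, p(123)=2552338241, p(124)=2841940500, p(125)=3163127352, p(126)=3519222692, p(127)=3913864295, p(128)=4351078600, p(129)=4835271870, p(130)=5371315400, p(131)=5964539504, p(132)=6620830889, p(133)=7346629512, p(134)=8149040695, p(135)=9035836076, p(136)=10015581680, p(137)=11097645016, p(138)=12292341831, p(139)=13610949895, p(140)=15065878135, p(141)=16670689208, p(142)=18440293320, p(143)=20390982757, p(144)=22540654445, p(145)=24908858009, p(146)=27517052599, p(147)=30388671978.
Final step: p(148) = p(147) + p(146) - p(143) - p(141) + p(136) + p(133) - p(126) - p(122) + p(113) + p(108) - p(97) - p(91) + p(78) + p(71) - p(56) - p(48) + p(31) + p(22) - p(3)
= 30388671978 + 27517052599 - 20390982757 - 16670689208 + 10015581680 + 7346629512 - 3519222692 - 2291320912 + 851376628 + 483502844 - 133230930 - 64112359 + 12132164 + 4697205 - 526823 - 147273 + 6842 + 1002 - 3
= 33549419497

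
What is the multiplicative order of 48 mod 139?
46

139 is prime, so ord(48) divides φ(139) = 138.
Divisors of 138: 1, 2, 3, 6, 23, 46, 69, 138.
Repeated squaring: 48^1 ≡ 48, 48^2 ≡ 80, 48^4 ≡ 6, 48^8 ≡ 36, 48^16 ≡ 45, 48^32 ≡ 79, 48^64 ≡ 125, 48^128 ≡ 57 (mod 139).
Test 48^d mod 139 for each divisor d in increasing order:
48^1 ≡ 48
48^2 ≡ 80
48^3 = 48^2·48^1 ≡ 87
48^6 = 48^4·48^2 ≡ 63
48^23 = 48^16·48^4·48^2·48^1 ≡ 138
48^46 = 48^32·48^8·48^4·48^2 ≡ 1  ← first divisor giving 1
The order is 46.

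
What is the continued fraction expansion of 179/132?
[1; 2, 1, 4, 4, 2]

Euclidean algorithm steps:
179 = 1 × 132 + 47
132 = 2 × 47 + 38
47 = 1 × 38 + 9
38 = 4 × 9 + 2
9 = 4 × 2 + 1
2 = 2 × 1 + 0
Continued fraction: [1; 2, 1, 4, 4, 2]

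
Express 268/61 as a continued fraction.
[4; 2, 1, 1, 5, 2]

Euclidean algorithm steps:
268 = 4 × 61 + 24
61 = 2 × 24 + 13
24 = 1 × 13 + 11
13 = 1 × 11 + 2
11 = 5 × 2 + 1
2 = 2 × 1 + 0
Continued fraction: [4; 2, 1, 1, 5, 2]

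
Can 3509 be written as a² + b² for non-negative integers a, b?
22² + 55² (a=22, b=55)

Factorization: 3509 = 11^2 × 29
By Fermat: n is sum of two squares iff every prime p ≡ 3 (mod 4) appears to even power.
All primes ≡ 3 (mod 4) appear to even power.
Search a = 0, 1, 2, … for 3509 - a² a perfect square: first hit at a = 22: 3509 - 484 = 3025 = 55².
3509 = 22² + 55² = 484 + 3025 ✓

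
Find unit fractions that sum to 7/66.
1/10 + 1/165

Greedy algorithm:
7/66: ceiling(66/7) = 10, use 1/10
1/165: ceiling(165/1) = 165, use 1/165
Result: 7/66 = 1/10 + 1/165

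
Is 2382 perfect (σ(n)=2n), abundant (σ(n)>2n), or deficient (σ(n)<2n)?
abundant

Proper divisors of 2382: sum = 1 + 2 + 3 + 6 + 397 + 794 + 1191 = 2394
Since 2394 > 2382, 2382 is abundant.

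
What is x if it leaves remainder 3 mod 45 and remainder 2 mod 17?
138

Using Chinese Remainder Theorem:
M = 45 × 17 = 765
M1 = 17, M2 = 45
y1 = 17^(-1) mod 45 = 8
y2 = 45^(-1) mod 17 = 14
x = (3×17×8 + 2×45×14) mod 765 = 138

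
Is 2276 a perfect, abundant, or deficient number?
deficient

Proper divisors of 2276: sum = 1 + 2 + 4 + 569 + 1138 = 1714
Since 1714 < 2276, 2276 is deficient.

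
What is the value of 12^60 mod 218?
38

Repeated squaring. Binary of 60 = 111100.
12^1 ≡ 12 (mod 218); 12^2 ≡ 144 (mod 218); 12^4 ≡ 26 (mod 218); 12^8 ≡ 22 (mod 218); 12^16 ≡ 48 (mod 218); 12^32 ≡ 124 (mod 218)
12^60 = 12^4 × 12^8 × 12^16 × 12^32 ≡ 38 (mod 218)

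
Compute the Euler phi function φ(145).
112

145 = 5 × 29
φ(n) = n × ∏(1 - 1/p) for each prime p dividing n
φ(145) = 145 × (1 - 1/5) × (1 - 1/29) = 112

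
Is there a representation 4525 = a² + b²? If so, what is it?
6² + 67² (a=6, b=67)

Factorization: 4525 = 5^2 × 181
By Fermat: n is sum of two squares iff every prime p ≡ 3 (mod 4) appears to even power.
All primes ≡ 3 (mod 4) appear to even power.
Search a = 0, 1, 2, … for 4525 - a² a perfect square: first hit at a = 6: 4525 - 36 = 4489 = 67².
4525 = 6² + 67² = 36 + 4489 ✓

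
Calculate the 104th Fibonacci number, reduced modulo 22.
3

Matrix identity: Q^n = [[F_(n+1), F_n], [F_n, F_(n-1)]] with Q = [[1,1],[1,0]].
n = 104 = 1101000₂. Square-and-multiply, entries mod 22:
Q^1 = [[1,1],[1,0]]
Q^3 = (Q^1)²·Q = [[3,2],[2,1]]
Q^6 = (Q^3)² = [[13,8],[8,5]]
Q^13 = (Q^6)²·Q = [[3,13],[13,12]]
Q^26 = (Q^13)² = [[2,19],[19,5]]
Q^52 = (Q^26)² = [[13,1],[1,12]]
Q^104 = (Q^52)² = [[16,3],[3,13]]
F_104 mod 22 = Q^104[0][1] = 3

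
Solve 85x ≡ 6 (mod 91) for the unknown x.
x ≡ 90 (mod 91)

gcd(85, 91) = 1, which divides 6, so solutions exist.
Find 85^(-1) mod 91 by the extended Euclidean algorithm:
91 = 1 × 85 + 6  ⟹  6 = (1)·91 + (-1)·85
85 = 14 × 6 + 1  ⟹  1 = (-14)·91 + (15)·85
So (15)·85 ≡ 1 (mod 91), i.e. 85^(-1) ≡ 15 (mod 91).
x ≡ 15 × 6 = 90 ≡ 90 (mod 91).
Check: 85 × 90 = 7650 ≡ 6 (mod 91).
Unique solution: x ≡ 90 (mod 91)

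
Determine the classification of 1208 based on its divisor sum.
deficient

Proper divisors of 1208: sum = 1 + 2 + 4 + 8 + 151 + 302 + 604 = 1072
Since 1072 < 1208, 1208 is deficient.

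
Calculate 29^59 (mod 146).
101

Repeated squaring. Binary of 59 = 111011.
29^1 ≡ 29 (mod 146); 29^2 ≡ 111 (mod 146); 29^4 ≡ 57 (mod 146); 29^8 ≡ 37 (mod 146); 29^16 ≡ 55 (mod 146); 29^32 ≡ 105 (mod 146)
29^59 = 29^1 × 29^2 × 29^8 × 29^16 × 29^32 ≡ 101 (mod 146)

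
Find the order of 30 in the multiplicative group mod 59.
58

59 is prime, so ord(30) divides φ(59) = 58.
Divisors of 58: 1, 2, 29, 58.
Repeated squaring: 30^1 ≡ 30, 30^2 ≡ 15, 30^4 ≡ 48, 30^8 ≡ 3, 30^16 ≡ 9, 30^32 ≡ 22 (mod 59).
Test 30^d mod 59 for each divisor d in increasing order:
30^1 ≡ 30
30^2 ≡ 15
30^29 = 30^16·30^8·30^4·30^1 ≡ 58
30^58 = 30^32·30^16·30^8·30^2 ≡ 1  ← first divisor giving 1
The order is 58.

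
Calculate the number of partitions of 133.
7346629512

p(n) counts ways to write n as a sum of positive integers (order ignored).
Euler's pentagonal recurrence: p(k) = p(k-1) + p(k-2) - p(k-5) - p(k-7) + p(k-12) + p(k-15) - ... (offsets j(3j∓1)/2, signs ++--, p(0)=1, p(<0)=0).
DP table for k = 0..132: p(0)=1, p(1)=1, p(2)=2, p(3)=3, p(4)=5, p(5)=7, p(6)=11, p(7)=15, p(8)=22, p(9)=30, p(10)=42, p(11)=56, p(12)=77, p(13)=101, p(14)=135, p(15)=176, p(16)=231, p(17)=297, p(18)=385, p(19)=490, p(20)=627, p(21)=792, p(22)=1002, p(23)=1255, p(24)=1575, p(25)=1958, p(26)=2436, p(27)=3010, p(28)=3718, p(29)=4565, p(30)=5604, p(31)=6842, p(32)=8349, p(33)=10143, p(34)=12310, p(35)=14883, p(36)=17977, p(37)=21637, p(38)=26015, p(39)=31185, p(40)=37338, p(41)=44583, p(42)=53174, p(43)=63261, p(44)=75175, p(45)=89134, p(46)=105558, p(47)=124754, p(48)=147273, p(49)=173525, p(50)=204226, p(51)=239943, p(52)=281589, p(53)=329931, p(54)=386155, p(55)=451276, p(56)=526823, p(57)=614154, p(58)=715220, p(59)=831820, p(60)=966467, p(61)=1121505, p(62)=1300156, p(63)=1505499, p(64)=1741630, p(65)=2012558, p(66)=2323520, p(67)=2679689, p(68)=3087735, p(69)=3554345, p(70)=4087968, p(71)=4697205, p(72)=5392783, p(73)=6185689, p(74)=7089500, p(75)=8118264, p(76)=9289091, p(77)=10619863, p(78)=12132164, p(79)=13848650, p(80)=15796476, p(81)=18004327, p(82)=20506255, p(83)=23338469, p(84)=26543660, p(85)=30167357, p(86)=34262962, p(87)=38887673, p(88)=44108109, p(89)=49995925, p(90)=56634173, p(91)=64112359, p(92)=72533807, p(93)=82010177, p(94)=92669720, p(95)=104651419, p(96)=118114304, p(97)=133230930, p(98)=150198136, p(99)=169229875, p(100)=190569292, p(101)=214481126, p(102)=241265379, p(103)=271248950, p(104)=304801365, p(105)=342325709, p(106)=384276336, p(107)=431149389, p(108)=483502844, p(109)=541946240, p(110)=607163746, p(111)=679903203, p(112)=761002156, p(113)=851376628, p(114)=952050665, p(115)=1064144451, p(116)=1188908248, p(117)=1327710076, p(118)=1482074143, p(119)=1653668665, p(120)=1844349560, p(121)=2056148051, p(122)=2291320912, p(123)=2552338241, p(124)=2841940500, p(125)=3163127352, p(126)=3519222692, p(127)=3913864295, p(128)=4351078600, p(129)=4835271870, p(130)=5371315400, p(131)=5964539504, p(132)=6620830889.
Final step: p(133) = p(132) + p(131) - p(128) - p(126) + p(121) + p(118) - p(111) - p(107) + p(98) + p(93) - p(82) - p(76) + p(63) + p(56) - p(41) - p(33) + p(16) + p(7)
= 6620830889 + 5964539504 - 4351078600 - 3519222692 + 2056148051 + 1482074143 - 679903203 - 431149389 + 150198136 + 82010177 - 20506255 - 9289091 + 1505499 + 526823 - 44583 - 10143 + 231 + 15
= 7346629512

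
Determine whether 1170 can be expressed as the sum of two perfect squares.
9² + 33² (a=9, b=33)

Factorization: 1170 = 2 × 3^2 × 5 × 13
By Fermat: n is sum of two squares iff every prime p ≡ 3 (mod 4) appears to even power.
All primes ≡ 3 (mod 4) appear to even power.
Search a = 0, 1, 2, … for 1170 - a² a perfect square: first hit at a = 9: 1170 - 81 = 1089 = 33².
1170 = 9² + 33² = 81 + 1089 ✓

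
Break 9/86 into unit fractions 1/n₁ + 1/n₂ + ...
1/10 + 1/215

Greedy algorithm:
9/86: ceiling(86/9) = 10, use 1/10
1/215: ceiling(215/1) = 215, use 1/215
Result: 9/86 = 1/10 + 1/215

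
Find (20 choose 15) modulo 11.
5

Using Lucas' theorem:
Write n=20 and k=15 in base 11:
n in base 11: [1, 9]
k in base 11: [1, 4]
C(20,15) mod 11 = ∏ C(n_i, k_i) mod 11
Digit binomials (mod 11): C(1,1) = 1; C(9,4) = 126 ≡ 5
Product: 1 × 5 = 5 ≡ 5 (mod 11)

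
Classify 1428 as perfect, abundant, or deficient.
abundant

Proper divisors of 1428: sum = 1 + 2 + 3 + 4 + 6 + 7 + 12 + 14 + ... + 238 + 357 + 476 + 714 (23 divisors) = 2604
Since 2604 > 1428, 1428 is abundant.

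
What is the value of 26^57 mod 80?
16

Repeated squaring. Binary of 57 = 111001.
26^1 ≡ 26 (mod 80); 26^2 ≡ 36 (mod 80); 26^4 ≡ 16 (mod 80); 26^8 ≡ 16 (mod 80); 26^16 ≡ 16 (mod 80); 26^32 ≡ 16 (mod 80)
26^57 = 26^1 × 26^8 × 26^16 × 26^32 ≡ 16 (mod 80)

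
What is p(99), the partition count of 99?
169229875

p(n) counts ways to write n as a sum of positive integers (order ignored).
Euler's pentagonal recurrence: p(k) = p(k-1) + p(k-2) - p(k-5) - p(k-7) + p(k-12) + p(k-15) - ... (offsets j(3j∓1)/2, signs ++--, p(0)=1, p(<0)=0).
DP table for k = 0..98: p(0)=1, p(1)=1, p(2)=2, p(3)=3, p(4)=5, p(5)=7, p(6)=11, p(7)=15, p(8)=22, p(9)=30, p(10)=42, p(11)=56, p(12)=77, p(13)=101, p(14)=135, p(15)=176, p(16)=231, p(17)=297, p(18)=385, p(19)=490, p(20)=627, p(21)=792, p(22)=1002, p(23)=1255, p(24)=1575, p(25)=1958, p(26)=2436, p(27)=3010, p(28)=3718, p(29)=4565, p(30)=5604, p(31)=6842, p(32)=8349, p(33)=10143, p(34)=12310, p(35)=14883, p(36)=17977, p(37)=21637, p(38)=26015, p(39)=31185, p(40)=37338, p(41)=44583, p(42)=53174, p(43)=63261, p(44)=75175, p(45)=89134, p(46)=105558, p(47)=124754, p(48)=147273, p(49)=173525, p(50)=204226, p(51)=239943, p(52)=281589, p(53)=329931, p(54)=386155, p(55)=451276, p(56)=526823, p(57)=614154, p(58)=715220, p(59)=831820, p(60)=966467, p(61)=1121505, p(62)=1300156, p(63)=1505499, p(64)=1741630, p(65)=2012558, p(66)=2323520, p(67)=2679689, p(68)=3087735, p(69)=3554345, p(70)=4087968, p(71)=4697205, p(72)=5392783, p(73)=6185689, p(74)=7089500, p(75)=8118264, p(76)=9289091, p(77)=10619863, p(78)=12132164, p(79)=13848650, p(80)=15796476, p(81)=18004327, p(82)=20506255, p(83)=23338469, p(84)=26543660, p(85)=30167357, p(86)=34262962, p(87)=38887673, p(88)=44108109, p(89)=49995925, p(90)=56634173, p(91)=64112359, p(92)=72533807, p(93)=82010177, p(94)=92669720, p(95)=104651419, p(96)=118114304, p(97)=133230930, p(98)=150198136.
Final step: p(99) = p(98) + p(97) - p(94) - p(92) + p(87) + p(84) - p(77) - p(73) + p(64) + p(59) - p(48) - p(42) + p(29) + p(22) - p(7)
= 150198136 + 133230930 - 92669720 - 72533807 + 38887673 + 26543660 - 10619863 - 6185689 + 1741630 + 831820 - 147273 - 53174 + 4565 + 1002 - 15
= 169229875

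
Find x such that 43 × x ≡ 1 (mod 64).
3

gcd(43, 64) = 1, so the inverse exists.
Extended Euclidean algorithm on (64, 43):
64 = 1 × 43 + 21  ⟹  21 = (1)·64 + (-1)·43
43 = 2 × 21 + 1  ⟹  1 = (-2)·64 + (3)·43
So (3)·43 ≡ 1 (mod 64), i.e. 43^(-1) ≡ 3 (mod 64).
Check: 43 × 3 = 129 ≡ 1 (mod 64)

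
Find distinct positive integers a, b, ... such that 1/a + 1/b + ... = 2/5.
1/3 + 1/15

Greedy algorithm:
2/5: ceiling(5/2) = 3, use 1/3
1/15: ceiling(15/1) = 15, use 1/15
Result: 2/5 = 1/3 + 1/15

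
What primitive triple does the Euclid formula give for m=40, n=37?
(231, 2960, 2969)

Euclid's formula: a = m² - n², b = 2mn, c = m² + n²
m = 40, n = 37
a = 40² - 37² = 1600 - 1369 = 231
b = 2 × 40 × 37 = 2960
c = 40² + 37² = 1600 + 1369 = 2969
Verification: 231² + 2960² = 53361 + 8761600 = 8814961 = 2969² ✓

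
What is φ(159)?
104

159 = 3 × 53
φ(n) = n × ∏(1 - 1/p) for each prime p dividing n
φ(159) = 159 × (1 - 1/3) × (1 - 1/53) = 104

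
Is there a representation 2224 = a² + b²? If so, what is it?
Not possible

Factorization: 2224 = 2^4 × 139
By Fermat: n is sum of two squares iff every prime p ≡ 3 (mod 4) appears to even power.
Prime(s) ≡ 3 (mod 4) with odd exponent: [(139, 1)]
Therefore 2224 cannot be expressed as a² + b².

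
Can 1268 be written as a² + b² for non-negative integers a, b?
22² + 28² (a=22, b=28)

Factorization: 1268 = 2^2 × 317
By Fermat: n is sum of two squares iff every prime p ≡ 3 (mod 4) appears to even power.
All primes ≡ 3 (mod 4) appear to even power.
Search a = 0, 1, 2, … for 1268 - a² a perfect square: first hit at a = 22: 1268 - 484 = 784 = 28².
1268 = 22² + 28² = 484 + 784 ✓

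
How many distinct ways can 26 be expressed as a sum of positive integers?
2436

p(n) counts ways to write n as a sum of positive integers (order ignored).
Euler's pentagonal recurrence: p(k) = p(k-1) + p(k-2) - p(k-5) - p(k-7) + p(k-12) + p(k-15) - ... (offsets j(3j∓1)/2, signs ++--, p(0)=1, p(<0)=0).
DP table for k = 0..25: p(0)=1, p(1)=1, p(2)=2, p(3)=3, p(4)=5, p(5)=7, p(6)=11, p(7)=15, p(8)=22, p(9)=30, p(10)=42, p(11)=56, p(12)=77, p(13)=101, p(14)=135, p(15)=176, p(16)=231, p(17)=297, p(18)=385, p(19)=490, p(20)=627, p(21)=792, p(22)=1002, p(23)=1255, p(24)=1575, p(25)=1958.
Final step: p(26) = p(25) + p(24) - p(21) - p(19) + p(14) + p(11) - p(4) - p(0)
= 1958 + 1575 - 792 - 490 + 135 + 56 - 5 - 1
= 2436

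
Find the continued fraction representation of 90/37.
[2; 2, 3, 5]

Euclidean algorithm steps:
90 = 2 × 37 + 16
37 = 2 × 16 + 5
16 = 3 × 5 + 1
5 = 5 × 1 + 0
Continued fraction: [2; 2, 3, 5]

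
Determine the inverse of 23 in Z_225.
137

gcd(23, 225) = 1, so the inverse exists.
Extended Euclidean algorithm on (225, 23):
225 = 9 × 23 + 18  ⟹  18 = (1)·225 + (-9)·23
23 = 1 × 18 + 5  ⟹  5 = (-1)·225 + (10)·23
18 = 3 × 5 + 3  ⟹  3 = (4)·225 + (-39)·23
5 = 1 × 3 + 2  ⟹  2 = (-5)·225 + (49)·23
3 = 1 × 2 + 1  ⟹  1 = (9)·225 + (-88)·23
So (-88)·23 ≡ 1 (mod 225), i.e. 23^(-1) ≡ -88 ≡ 137 (mod 225).
Check: 23 × 137 = 3151 ≡ 1 (mod 225)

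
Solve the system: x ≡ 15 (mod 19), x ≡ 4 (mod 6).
34

Using Chinese Remainder Theorem:
M = 19 × 6 = 114
M1 = 6, M2 = 19
y1 = 6^(-1) mod 19 = 16
y2 = 19^(-1) mod 6 = 1
x = (15×6×16 + 4×19×1) mod 114 = 34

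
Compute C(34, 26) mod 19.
13

Using Lucas' theorem:
Write n=34 and k=26 in base 19:
n in base 19: [1, 15]
k in base 19: [1, 7]
C(34,26) mod 19 = ∏ C(n_i, k_i) mod 19
Digit binomials (mod 19): C(1,1) = 1; C(15,7) = 6435 ≡ 13
Product: 1 × 13 = 13 ≡ 13 (mod 19)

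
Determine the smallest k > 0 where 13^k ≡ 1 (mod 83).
82

83 is prime, so ord(13) divides φ(83) = 82.
Divisors of 82: 1, 2, 41, 82.
Repeated squaring: 13^1 ≡ 13, 13^2 ≡ 3, 13^4 ≡ 9, 13^8 ≡ 81, 13^16 ≡ 4, 13^32 ≡ 16, 13^64 ≡ 7 (mod 83).
Test 13^d mod 83 for each divisor d in increasing order:
13^1 ≡ 13
13^2 ≡ 3
13^41 = 13^32·13^8·13^1 ≡ 82
13^82 = 13^64·13^16·13^2 ≡ 1  ← first divisor giving 1
The order is 82.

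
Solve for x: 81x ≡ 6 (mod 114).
x ≡ 24 (mod 38)

gcd(81, 114) = 3, which divides 6, so solutions exist.
Divide through by 3: 27x ≡ 2 (mod 38).
Find 27^(-1) mod 38 by the extended Euclidean algorithm:
38 = 1 × 27 + 11  ⟹  11 = (1)·38 + (-1)·27
27 = 2 × 11 + 5  ⟹  5 = (-2)·38 + (3)·27
11 = 2 × 5 + 1  ⟹  1 = (5)·38 + (-7)·27
So (-7)·27 ≡ 1 (mod 38), i.e. 27^(-1) ≡ -7 ≡ 31 (mod 38).
x ≡ 31 × 2 = 62 ≡ 24 (mod 38).
Check: 81 × 24 = 1944 ≡ 6 (mod 114).
x ≡ 24 (mod 38), giving 3 solutions mod 114.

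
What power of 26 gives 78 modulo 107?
41

Baby-step giant-step with step n = ⌈√107⌉ = 11.
Baby steps 26^j mod 107 (j:value) for j=0..10: 0:1, 1:26, 2:34, 3:28, 4:86, 5:96, 6:35, 7:54, 8:13, 9:17, 10:14.
Giant-step multiplier: 26^(-11) ≡ 26^(106-11) = 26^95 ≡ 5 (mod 107).
Giant steps γ_i = 78·5^i mod 107: γ_0=78, γ_1=69, γ_2=24, γ_3=13 (in table at j=8).
x = i·n + j = 3·11 + 8 = 41.
Check: 26^41 ≡ 78 (mod 107).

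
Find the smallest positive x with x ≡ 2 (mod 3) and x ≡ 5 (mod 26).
5

Using Chinese Remainder Theorem:
M = 3 × 26 = 78
M1 = 26, M2 = 3
y1 = 26^(-1) mod 3 = 2
y2 = 3^(-1) mod 26 = 9
x = (2×26×2 + 5×3×9) mod 78 = 5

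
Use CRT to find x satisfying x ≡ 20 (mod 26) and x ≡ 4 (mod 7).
46

Using Chinese Remainder Theorem:
M = 26 × 7 = 182
M1 = 7, M2 = 26
y1 = 7^(-1) mod 26 = 15
y2 = 26^(-1) mod 7 = 3
x = (20×7×15 + 4×26×3) mod 182 = 46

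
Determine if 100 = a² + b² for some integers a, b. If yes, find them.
0² + 10² (a=0, b=10)

Factorization: 100 = 2^2 × 5^2
By Fermat: n is sum of two squares iff every prime p ≡ 3 (mod 4) appears to even power.
All primes ≡ 3 (mod 4) appear to even power.
Search a = 0, 1, 2, … for 100 - a² a perfect square: first hit at a = 0: 100 - 0 = 100 = 10².
100 = 0² + 10² = 0 + 100 ✓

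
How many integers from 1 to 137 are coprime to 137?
136

137 = 137
φ(n) = n × ∏(1 - 1/p) for each prime p dividing n
φ(137) = 137 × (1 - 1/137) = 136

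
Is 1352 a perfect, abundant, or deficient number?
abundant

Proper divisors of 1352: sum = 1 + 2 + 4 + 8 + 13 + 26 + 52 + 104 + 169 + 338 + 676 = 1393
Since 1393 > 1352, 1352 is abundant.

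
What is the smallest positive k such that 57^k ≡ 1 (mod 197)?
196

197 is prime, so ord(57) divides φ(197) = 196.
Divisors of 196: 1, 2, 4, 7, 14, 28, 49, 98, 196.
Repeated squaring: 57^1 ≡ 57, 57^2 ≡ 97, 57^4 ≡ 150, 57^8 ≡ 42, 57^16 ≡ 188, 57^32 ≡ 81, 57^64 ≡ 60, 57^128 ≡ 54 (mod 197).
Test 57^d mod 197 for each divisor d in increasing order:
57^1 ≡ 57
57^2 ≡ 97
57^4 ≡ 150
57^7 = 57^4·57^2·57^1 ≡ 177
57^14 = 57^8·57^4·57^2 ≡ 6
57^28 = 57^16·57^8·57^4 ≡ 36
57^49 = 57^32·57^16·57^1 ≡ 14
57^98 = 57^64·57^32·57^2 ≡ 196
57^196 = 57^128·57^64·57^4 ≡ 1  ← first divisor giving 1
The order is 196.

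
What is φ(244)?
120

244 = 2^2 × 61
φ(n) = n × ∏(1 - 1/p) for each prime p dividing n
φ(244) = 244 × (1 - 1/2) × (1 - 1/61) = 120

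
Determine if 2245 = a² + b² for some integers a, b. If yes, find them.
6² + 47² (a=6, b=47)

Factorization: 2245 = 5 × 449
By Fermat: n is sum of two squares iff every prime p ≡ 3 (mod 4) appears to even power.
All primes ≡ 3 (mod 4) appear to even power.
Search a = 0, 1, 2, … for 2245 - a² a perfect square: first hit at a = 6: 2245 - 36 = 2209 = 47².
2245 = 6² + 47² = 36 + 2209 ✓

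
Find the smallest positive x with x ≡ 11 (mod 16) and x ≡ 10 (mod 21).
283

Using Chinese Remainder Theorem:
M = 16 × 21 = 336
M1 = 21, M2 = 16
y1 = 21^(-1) mod 16 = 13
y2 = 16^(-1) mod 21 = 4
x = (11×21×13 + 10×16×4) mod 336 = 283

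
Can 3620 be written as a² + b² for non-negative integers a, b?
16² + 58² (a=16, b=58)

Factorization: 3620 = 2^2 × 5 × 181
By Fermat: n is sum of two squares iff every prime p ≡ 3 (mod 4) appears to even power.
All primes ≡ 3 (mod 4) appear to even power.
Search a = 0, 1, 2, … for 3620 - a² a perfect square: first hit at a = 16: 3620 - 256 = 3364 = 58².
3620 = 16² + 58² = 256 + 3364 ✓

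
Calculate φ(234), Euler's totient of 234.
72

234 = 2 × 3^2 × 13
φ(n) = n × ∏(1 - 1/p) for each prime p dividing n
φ(234) = 234 × (1 - 1/2) × (1 - 1/3) × (1 - 1/13) = 72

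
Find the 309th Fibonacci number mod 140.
54

Matrix identity: Q^n = [[F_(n+1), F_n], [F_n, F_(n-1)]] with Q = [[1,1],[1,0]].
n = 309 = 100110101₂. Square-and-multiply, entries mod 140:
Q^1 = [[1,1],[1,0]]
Q^2 = (Q^1)² = [[2,1],[1,1]]
Q^4 = (Q^2)² = [[5,3],[3,2]]
Q^9 = (Q^4)²·Q = [[55,34],[34,21]]
Q^19 = (Q^9)²·Q = [[45,121],[121,64]]
Q^38 = (Q^19)² = [[6,29],[29,117]]
Q^77 = (Q^38)²·Q = [[104,37],[37,67]]
Q^154 = (Q^77)² = [[5,27],[27,118]]
Q^309 = (Q^154)²·Q = [[15,54],[54,101]]
F_309 mod 140 = Q^309[0][1] = 54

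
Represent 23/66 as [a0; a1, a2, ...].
[0; 2, 1, 6, 1, 2]

Euclidean algorithm steps:
23 = 0 × 66 + 23
66 = 2 × 23 + 20
23 = 1 × 20 + 3
20 = 6 × 3 + 2
3 = 1 × 2 + 1
2 = 2 × 1 + 0
Continued fraction: [0; 2, 1, 6, 1, 2]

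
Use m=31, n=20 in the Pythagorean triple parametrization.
(561, 1240, 1361)

Euclid's formula: a = m² - n², b = 2mn, c = m² + n²
m = 31, n = 20
a = 31² - 20² = 961 - 400 = 561
b = 2 × 31 × 20 = 1240
c = 31² + 20² = 961 + 400 = 1361
Verification: 561² + 1240² = 314721 + 1537600 = 1852321 = 1361² ✓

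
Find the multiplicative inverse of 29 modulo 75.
44

gcd(29, 75) = 1, so the inverse exists.
Extended Euclidean algorithm on (75, 29):
75 = 2 × 29 + 17  ⟹  17 = (1)·75 + (-2)·29
29 = 1 × 17 + 12  ⟹  12 = (-1)·75 + (3)·29
17 = 1 × 12 + 5  ⟹  5 = (2)·75 + (-5)·29
12 = 2 × 5 + 2  ⟹  2 = (-5)·75 + (13)·29
5 = 2 × 2 + 1  ⟹  1 = (12)·75 + (-31)·29
So (-31)·29 ≡ 1 (mod 75), i.e. 29^(-1) ≡ -31 ≡ 44 (mod 75).
Check: 29 × 44 = 1276 ≡ 1 (mod 75)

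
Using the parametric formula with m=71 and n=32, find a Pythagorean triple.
(4017, 4544, 6065)

Euclid's formula: a = m² - n², b = 2mn, c = m² + n²
m = 71, n = 32
a = 71² - 32² = 5041 - 1024 = 4017
b = 2 × 71 × 32 = 4544
c = 71² + 32² = 5041 + 1024 = 6065
Verification: 4017² + 4544² = 16136289 + 20647936 = 36784225 = 6065² ✓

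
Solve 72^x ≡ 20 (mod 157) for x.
5

Baby-step giant-step with step n = ⌈√157⌉ = 13.
Baby steps 72^j mod 157 (j:value) for j=0..12: 0:1, 1:72, 2:3, 3:59, 4:9, 5:20, 6:27, 7:60, 8:81, 9:23, 10:86, 11:69, 12:101.
h = 20 is already in the table at j=5, so x = 5.
Check: 72^5 ≡ 20 (mod 157).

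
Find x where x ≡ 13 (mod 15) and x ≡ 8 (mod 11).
118

Using Chinese Remainder Theorem:
M = 15 × 11 = 165
M1 = 11, M2 = 15
y1 = 11^(-1) mod 15 = 11
y2 = 15^(-1) mod 11 = 3
x = (13×11×11 + 8×15×3) mod 165 = 118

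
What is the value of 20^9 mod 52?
8

Repeated squaring. Binary of 9 = 1001.
20^1 ≡ 20 (mod 52); 20^2 ≡ 36 (mod 52); 20^4 ≡ 48 (mod 52); 20^8 ≡ 16 (mod 52)
20^9 = 20^1 × 20^8 ≡ 8 (mod 52)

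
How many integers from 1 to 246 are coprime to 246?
80

246 = 2 × 3 × 41
φ(n) = n × ∏(1 - 1/p) for each prime p dividing n
φ(246) = 246 × (1 - 1/2) × (1 - 1/3) × (1 - 1/41) = 80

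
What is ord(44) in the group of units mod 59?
58

59 is prime, so ord(44) divides φ(59) = 58.
Divisors of 58: 1, 2, 29, 58.
Repeated squaring: 44^1 ≡ 44, 44^2 ≡ 48, 44^4 ≡ 3, 44^8 ≡ 9, 44^16 ≡ 22, 44^32 ≡ 12 (mod 59).
Test 44^d mod 59 for each divisor d in increasing order:
44^1 ≡ 44
44^2 ≡ 48
44^29 = 44^16·44^8·44^4·44^1 ≡ 58
44^58 = 44^32·44^16·44^8·44^2 ≡ 1  ← first divisor giving 1
The order is 58.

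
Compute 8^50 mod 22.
12

Repeated squaring. Binary of 50 = 110010.
8^1 ≡ 8 (mod 22); 8^2 ≡ 20 (mod 22); 8^4 ≡ 4 (mod 22); 8^8 ≡ 16 (mod 22); 8^16 ≡ 14 (mod 22); 8^32 ≡ 20 (mod 22)
8^50 = 8^2 × 8^16 × 8^32 ≡ 12 (mod 22)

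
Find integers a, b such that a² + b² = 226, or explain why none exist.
1² + 15² (a=1, b=15)

Factorization: 226 = 2 × 113
By Fermat: n is sum of two squares iff every prime p ≡ 3 (mod 4) appears to even power.
All primes ≡ 3 (mod 4) appear to even power.
Search a = 0, 1, 2, … for 226 - a² a perfect square: first hit at a = 1: 226 - 1 = 225 = 15².
226 = 1² + 15² = 1 + 225 ✓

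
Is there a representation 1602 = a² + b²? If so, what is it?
9² + 39² (a=9, b=39)

Factorization: 1602 = 2 × 3^2 × 89
By Fermat: n is sum of two squares iff every prime p ≡ 3 (mod 4) appears to even power.
All primes ≡ 3 (mod 4) appear to even power.
Search a = 0, 1, 2, … for 1602 - a² a perfect square: first hit at a = 9: 1602 - 81 = 1521 = 39².
1602 = 9² + 39² = 81 + 1521 ✓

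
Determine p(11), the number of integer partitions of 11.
56

p(n) counts ways to write n as a sum of positive integers (order ignored).
Euler's pentagonal recurrence: p(k) = p(k-1) + p(k-2) - p(k-5) - p(k-7) + p(k-12) + p(k-15) - ... (offsets j(3j∓1)/2, signs ++--, p(0)=1, p(<0)=0).
DP table for k = 0..10: p(0)=1, p(1)=1, p(2)=2, p(3)=3, p(4)=5, p(5)=7, p(6)=11, p(7)=15, p(8)=22, p(9)=30, p(10)=42.
Final step: p(11) = p(10) + p(9) - p(6) - p(4)
= 42 + 30 - 11 - 5
= 56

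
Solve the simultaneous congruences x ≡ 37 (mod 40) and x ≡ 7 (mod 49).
1477

Using Chinese Remainder Theorem:
M = 40 × 49 = 1960
M1 = 49, M2 = 40
y1 = 49^(-1) mod 40 = 9
y2 = 40^(-1) mod 49 = 38
x = (37×49×9 + 7×40×38) mod 1960 = 1477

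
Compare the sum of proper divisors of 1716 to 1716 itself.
abundant

Proper divisors of 1716: sum = 1 + 2 + 3 + 4 + 6 + 11 + 12 + 13 + ... + 286 + 429 + 572 + 858 (23 divisors) = 2988
Since 2988 > 1716, 1716 is abundant.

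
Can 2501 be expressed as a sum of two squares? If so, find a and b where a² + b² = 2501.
1² + 50² (a=1, b=50)

Factorization: 2501 = 41 × 61
By Fermat: n is sum of two squares iff every prime p ≡ 3 (mod 4) appears to even power.
All primes ≡ 3 (mod 4) appear to even power.
Search a = 0, 1, 2, … for 2501 - a² a perfect square: first hit at a = 1: 2501 - 1 = 2500 = 50².
2501 = 1² + 50² = 1 + 2500 ✓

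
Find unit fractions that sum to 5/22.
1/5 + 1/37 + 1/4070

Greedy algorithm:
5/22: ceiling(22/5) = 5, use 1/5
3/110: ceiling(110/3) = 37, use 1/37
1/4070: ceiling(4070/1) = 4070, use 1/4070
Result: 5/22 = 1/5 + 1/37 + 1/4070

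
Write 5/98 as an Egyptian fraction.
1/20 + 1/980

Greedy algorithm:
5/98: ceiling(98/5) = 20, use 1/20
1/980: ceiling(980/1) = 980, use 1/980
Result: 5/98 = 1/20 + 1/980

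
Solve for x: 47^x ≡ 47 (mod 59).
1

Baby-step giant-step with step n = ⌈√59⌉ = 8.
Baby steps 47^j mod 59 (j:value) for j=0..7: 0:1, 1:47, 2:26, 3:42, 4:27, 5:30, 6:53, 7:13.
h = 47 is already in the table at j=1, so x = 1.
Check: 47^1 ≡ 47 (mod 59).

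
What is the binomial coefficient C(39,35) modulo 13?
0

Using Lucas' theorem:
Write n=39 and k=35 in base 13:
n in base 13: [3, 0]
k in base 13: [2, 9]
C(39,35) mod 13 = ∏ C(n_i, k_i) mod 13
Digit binomials (mod 13): C(3,2) = 3; C(0,9) = 0 (k_i > n_i)
Product: 3 × 0 = 0 ≡ 0 (mod 13)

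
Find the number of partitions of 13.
101

p(n) counts ways to write n as a sum of positive integers (order ignored).
Euler's pentagonal recurrence: p(k) = p(k-1) + p(k-2) - p(k-5) - p(k-7) + p(k-12) + p(k-15) - ... (offsets j(3j∓1)/2, signs ++--, p(0)=1, p(<0)=0).
DP table for k = 0..12: p(0)=1, p(1)=1, p(2)=2, p(3)=3, p(4)=5, p(5)=7, p(6)=11, p(7)=15, p(8)=22, p(9)=30, p(10)=42, p(11)=56, p(12)=77.
Final step: p(13) = p(12) + p(11) - p(8) - p(6) + p(1)
= 77 + 56 - 22 - 11 + 1
= 101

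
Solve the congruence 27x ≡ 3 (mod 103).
x ≡ 23 (mod 103)

gcd(27, 103) = 1, which divides 3, so solutions exist.
Find 27^(-1) mod 103 by the extended Euclidean algorithm:
103 = 3 × 27 + 22  ⟹  22 = (1)·103 + (-3)·27
27 = 1 × 22 + 5  ⟹  5 = (-1)·103 + (4)·27
22 = 4 × 5 + 2  ⟹  2 = (5)·103 + (-19)·27
5 = 2 × 2 + 1  ⟹  1 = (-11)·103 + (42)·27
So (42)·27 ≡ 1 (mod 103), i.e. 27^(-1) ≡ 42 (mod 103).
x ≡ 42 × 3 = 126 ≡ 23 (mod 103).
Check: 27 × 23 = 621 ≡ 3 (mod 103).
Unique solution: x ≡ 23 (mod 103)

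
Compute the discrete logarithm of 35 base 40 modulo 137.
5

Baby-step giant-step with step n = ⌈√137⌉ = 12.
Baby steps 40^j mod 137 (j:value) for j=0..11: 0:1, 1:40, 2:93, 3:21, 4:18, 5:35, 6:30, 7:104, 8:50, 9:82, 10:129, 11:91.
h = 35 is already in the table at j=5, so x = 5.
Check: 40^5 ≡ 35 (mod 137).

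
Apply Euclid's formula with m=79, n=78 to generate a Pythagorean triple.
(157, 12324, 12325)

Euclid's formula: a = m² - n², b = 2mn, c = m² + n²
m = 79, n = 78
a = 79² - 78² = 6241 - 6084 = 157
b = 2 × 79 × 78 = 12324
c = 79² + 78² = 6241 + 6084 = 12325
Verification: 157² + 12324² = 24649 + 151880976 = 151905625 = 12325² ✓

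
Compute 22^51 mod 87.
67

Repeated squaring. Binary of 51 = 110011.
22^1 ≡ 22 (mod 87); 22^2 ≡ 49 (mod 87); 22^4 ≡ 52 (mod 87); 22^8 ≡ 7 (mod 87); 22^16 ≡ 49 (mod 87); 22^32 ≡ 52 (mod 87)
22^51 = 22^1 × 22^2 × 22^16 × 22^32 ≡ 67 (mod 87)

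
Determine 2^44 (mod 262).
34

Repeated squaring. Binary of 44 = 101100.
2^1 ≡ 2 (mod 262); 2^2 ≡ 4 (mod 262); 2^4 ≡ 16 (mod 262); 2^8 ≡ 256 (mod 262); 2^16 ≡ 36 (mod 262); 2^32 ≡ 248 (mod 262)
2^44 = 2^4 × 2^8 × 2^32 ≡ 34 (mod 262)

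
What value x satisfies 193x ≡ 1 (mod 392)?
65

gcd(193, 392) = 1, so the inverse exists.
Extended Euclidean algorithm on (392, 193):
392 = 2 × 193 + 6  ⟹  6 = (1)·392 + (-2)·193
193 = 32 × 6 + 1  ⟹  1 = (-32)·392 + (65)·193
So (65)·193 ≡ 1 (mod 392), i.e. 193^(-1) ≡ 65 (mod 392).
Check: 193 × 65 = 12545 ≡ 1 (mod 392)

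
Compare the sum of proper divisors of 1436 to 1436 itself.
deficient

Proper divisors of 1436: sum = 1 + 2 + 4 + 359 + 718 = 1084
Since 1084 < 1436, 1436 is deficient.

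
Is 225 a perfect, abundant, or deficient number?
deficient

Proper divisors of 225: sum = 1 + 3 + 5 + 9 + 15 + 25 + 45 + 75 = 178
Since 178 < 225, 225 is deficient.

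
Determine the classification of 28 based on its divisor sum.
perfect

Proper divisors of 28: sum = 1 + 2 + 4 + 7 + 14 = 28
Since 28 = 28, 28 is perfect.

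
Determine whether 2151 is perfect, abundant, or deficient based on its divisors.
deficient

Proper divisors of 2151: sum = 1 + 3 + 9 + 239 + 717 = 969
Since 969 < 2151, 2151 is deficient.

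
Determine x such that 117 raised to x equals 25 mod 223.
104

Baby-step giant-step with step n = ⌈√223⌉ = 15.
Baby steps 117^j mod 223 (j:value) for j=0..14: 0:1, 1:117, 2:86, 3:27, 4:37, 5:92, 6:60, 7:107, 8:31, 9:59, 10:213, 11:168, 12:32, 13:176, 14:76.
Giant-step multiplier: 117^(-15) ≡ 117^(222-15) = 117^207 ≡ 215 (mod 223).
Giant steps γ_i = 25·215^i mod 223: γ_0=25, γ_1=23, γ_2=39, γ_3=134, γ_4=43, γ_5=102, γ_6=76 (in table at j=14).
x = i·n + j = 6·15 + 14 = 104.
Check: 117^104 ≡ 25 (mod 223).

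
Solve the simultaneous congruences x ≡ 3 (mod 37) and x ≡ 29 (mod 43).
373

Using Chinese Remainder Theorem:
M = 37 × 43 = 1591
M1 = 43, M2 = 37
y1 = 43^(-1) mod 37 = 31
y2 = 37^(-1) mod 43 = 7
x = (3×43×31 + 29×37×7) mod 1591 = 373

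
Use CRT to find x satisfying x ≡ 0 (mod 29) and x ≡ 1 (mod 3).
58

Using Chinese Remainder Theorem:
M = 29 × 3 = 87
M1 = 3, M2 = 29
y1 = 3^(-1) mod 29 = 10
y2 = 29^(-1) mod 3 = 2
x = (0×3×10 + 1×29×2) mod 87 = 58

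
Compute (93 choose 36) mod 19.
4

Using Lucas' theorem:
Write n=93 and k=36 in base 19:
n in base 19: [4, 17]
k in base 19: [1, 17]
C(93,36) mod 19 = ∏ C(n_i, k_i) mod 19
Digit binomials (mod 19): C(4,1) = 4; C(17,17) = 1
Product: 4 × 1 = 4 ≡ 4 (mod 19)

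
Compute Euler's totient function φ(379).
378

379 = 379
φ(n) = n × ∏(1 - 1/p) for each prime p dividing n
φ(379) = 379 × (1 - 1/379) = 378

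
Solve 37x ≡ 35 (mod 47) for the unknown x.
x ≡ 20 (mod 47)

gcd(37, 47) = 1, which divides 35, so solutions exist.
Find 37^(-1) mod 47 by the extended Euclidean algorithm:
47 = 1 × 37 + 10  ⟹  10 = (1)·47 + (-1)·37
37 = 3 × 10 + 7  ⟹  7 = (-3)·47 + (4)·37
10 = 1 × 7 + 3  ⟹  3 = (4)·47 + (-5)·37
7 = 2 × 3 + 1  ⟹  1 = (-11)·47 + (14)·37
So (14)·37 ≡ 1 (mod 47), i.e. 37^(-1) ≡ 14 (mod 47).
x ≡ 14 × 35 = 490 ≡ 20 (mod 47).
Check: 37 × 20 = 740 ≡ 35 (mod 47).
Unique solution: x ≡ 20 (mod 47)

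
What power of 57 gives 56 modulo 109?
85

Baby-step giant-step with step n = ⌈√109⌉ = 11.
Baby steps 57^j mod 109 (j:value) for j=0..10: 0:1, 1:57, 2:88, 3:2, 4:5, 5:67, 6:4, 7:10, 8:25, 9:8, 10:20.
Giant-step multiplier: 57^(-11) ≡ 57^(108-11) = 57^97 ≡ 24 (mod 109).
Giant steps γ_i = 56·24^i mod 109: γ_0=56, γ_1=36, γ_2=101, γ_3=26, γ_4=79, γ_5=43, γ_6=51, γ_7=25 (in table at j=8).
x = i·n + j = 7·11 + 8 = 85.
Check: 57^85 ≡ 56 (mod 109).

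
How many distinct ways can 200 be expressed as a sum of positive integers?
3972999029388

p(n) counts ways to write n as a sum of positive integers (order ignored).
Euler's pentagonal recurrence: p(k) = p(k-1) + p(k-2) - p(k-5) - p(k-7) + p(k-12) + p(k-15) - ... (offsets j(3j∓1)/2, signs ++--, p(0)=1, p(<0)=0).
DP table for k = 0..199: p(0)=1, p(1)=1, p(2)=2, p(3)=3, p(4)=5, p(5)=7, p(6)=11, p(7)=15, p(8)=22, p(9)=30, p(10)=42, p(11)=56, p(12)=77, p(13)=101, p(14)=135, p(15)=176, p(16)=231, p(17)=297, p(18)=385, p(19)=490, p(20)=627, p(21)=792, p(22)=1002, p(23)=1255, p(24)=1575, p(25)=1958, p(26)=2436, p(27)=3010, p(28)=3718, p(29)=4565, p(30)=5604, p(31)=6842, p(32)=8349, p(33)=10143, p(34)=12310, p(35)=14883, p(36)=17977, p(37)=21637, p(38)=26015, p(39)=31185, p(40)=37338, p(41)=44583, p(42)=53174, p(43)=63261, p(44)=75175, p(45)=89134, p(46)=105558, p(47)=124754, p(48)=147273, p(49)=173525, p(50)=204226, p(51)=239943, p(52)=281589, p(53)=329931, p(54)=386155, p(55)=451276, p(56)=526823, p(57)=614154, p(58)=715220, p(59)=831820, p(60)=966467, p(61)=1121505, p(62)=1300156, p(63)=1505499, p(64)=1741630, p(65)=2012558, p(66)=2323520, p(67)=2679689, p(68)=3087735, p(69)=3554345, p(70)=4087968, p(71)=4697205, p(72)=5392783, p(73)=6185689, p(74)=7089500, p(75)=8118264, p(76)=9289091, p(77)=10619863, p(78)=12132164, p(79)=13848650, p(80)=15796476, p(81)=18004327, p(82)=20506255, p(83)=23338469, p(84)=26543660, p(85)=30167357, p(86)=34262962, p(87)=38887673, p(88)=44108109, p(89)=49995925, p(90)=56634173, p(91)=64112359, p(92)=72533807, p(93)=82010177, p(94)=92669720, p(95)=104651419, p(96)=118114304, p(97)=133230930, p(98)=150198136, p(99)=169229875, p(100)=190569292, p(101)=214481126, p(102)=241265379, p(103)=271248950, p(104)=304801365, p(105)=342325709, p(106)=384276336, p(107)=431149389, p(108)=483502844, p(109)=541946240, p(110)=607163746, p(111)=679903203, p(112)=761002156, p(113)=851376628, p(114)=952050665, p(115)=1064144451, p(116)=1188908248, p(117)=1327710076, p(118)=1482074143, p(119)=1653668665, p(120)=1844349560, p(121)=2056148051, p(122)=2291320912, p(123)=2552338241, p(124)=2841940500, p(125)=3163127352, p(126)=3519222692, p(127)=3913864295, p(128)=4351078600, p(129)=4835271870, p(130)=5371315400, p(131)=5964539504, p(132)=6620830889, p(133)=7346629512, p(134)=8149040695, p(135)=9035836076, p(136)=10015581680, p(137)=11097645016, p(138)=12292341831, p(139)=13610949895, p(140)=15065878135, p(141)=16670689208, p(142)=18440293320, p(143)=20390982757, p(144)=22540654445, p(145)=24908858009, p(146)=27517052599, p(147)=30388671978, p(148)=33549419497, p(149)=37027355200, p(150)=40853235313, p(151)=45060624582, p(152)=49686288421, p(153)=54770336324, p(154)=60356673280, p(155)=66493182097, p(156)=73232243759, p(157)=80630964769, p(158)=88751778802, p(159)=97662728555, p(160)=107438159466, p(161)=118159068427, p(162)=129913904637, p(163)=142798995930, p(164)=156919475295, p(165)=172389800255, p(166)=189334822579, p(167)=207890420102, p(168)=228204732751, p(169)=250438925115, p(170)=274768617130, p(171)=301384802048, p(172)=330495499613, p(173)=362326859895, p(174)=397125074750, p(175)=435157697830, p(176)=476715857290, p(177)=522115831195, p(178)=571701605655, p(179)=625846753120, p(180)=684957390936, p(181)=749474411781, p(182)=819876908323, p(183)=896684817527, p(184)=980462880430, p(185)=1071823774337, p(186)=1171432692373, p(187)=1280011042268, p(188)=1398341745571, p(189)=1527273599625, p(190)=1667727404093, p(191)=1820701100652, p(192)=1987276856363, p(193)=2168627105469, p(194)=2366022741845, p(195)=2580840212973, p(196)=2814570987591, p(197)=3068829878530, p(198)=3345365983698, p(199)=3646072432125.
Final step: p(200) = p(199) + p(198) - p(195) - p(193) + p(188) + p(185) - p(178) - p(174) + p(165) + p(160) - p(149) - p(143) + p(130) + p(123) - p(108) - p(100) + p(83) + p(74) - p(55) - p(45) + p(24) + p(13)
= 3646072432125 + 3345365983698 - 2580840212973 - 2168627105469 + 1398341745571 + 1071823774337 - 571701605655 - 397125074750 + 172389800255 + 107438159466 - 37027355200 - 20390982757 + 5371315400 + 2552338241 - 483502844 - 190569292 + 23338469 + 7089500 - 451276 - 89134 + 1575 + 101
= 3972999029388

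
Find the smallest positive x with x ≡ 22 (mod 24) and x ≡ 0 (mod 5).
70

Using Chinese Remainder Theorem:
M = 24 × 5 = 120
M1 = 5, M2 = 24
y1 = 5^(-1) mod 24 = 5
y2 = 24^(-1) mod 5 = 4
x = (22×5×5 + 0×24×4) mod 120 = 70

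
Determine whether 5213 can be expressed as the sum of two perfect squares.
37² + 62² (a=37, b=62)

Factorization: 5213 = 13 × 401
By Fermat: n is sum of two squares iff every prime p ≡ 3 (mod 4) appears to even power.
All primes ≡ 3 (mod 4) appear to even power.
Search a = 0, 1, 2, … for 5213 - a² a perfect square: first hit at a = 37: 5213 - 1369 = 3844 = 62².
5213 = 37² + 62² = 1369 + 3844 ✓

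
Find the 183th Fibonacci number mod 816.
274

Matrix identity: Q^n = [[F_(n+1), F_n], [F_n, F_(n-1)]] with Q = [[1,1],[1,0]].
n = 183 = 10110111₂. Square-and-multiply, entries mod 816:
Q^1 = [[1,1],[1,0]]
Q^2 = (Q^1)² = [[2,1],[1,1]]
Q^5 = (Q^2)²·Q = [[8,5],[5,3]]
Q^11 = (Q^5)²·Q = [[144,89],[89,55]]
Q^22 = (Q^11)² = [[97,575],[575,338]]
Q^45 = (Q^22)²·Q = [[191,578],[578,429]]
Q^91 = (Q^45)²·Q = [[237,101],[101,136]]
Q^183 = (Q^91)²·Q = [[411,274],[274,137]]
F_183 mod 816 = Q^183[0][1] = 274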